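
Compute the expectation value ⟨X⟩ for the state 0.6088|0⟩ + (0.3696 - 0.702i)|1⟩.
0.45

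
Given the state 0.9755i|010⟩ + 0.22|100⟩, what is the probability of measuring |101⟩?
0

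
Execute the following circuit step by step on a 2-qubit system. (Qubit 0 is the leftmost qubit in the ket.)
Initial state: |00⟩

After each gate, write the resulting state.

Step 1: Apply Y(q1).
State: i|01⟩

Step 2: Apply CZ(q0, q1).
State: i|01⟩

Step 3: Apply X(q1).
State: i|00⟩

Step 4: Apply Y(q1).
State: -|01⟩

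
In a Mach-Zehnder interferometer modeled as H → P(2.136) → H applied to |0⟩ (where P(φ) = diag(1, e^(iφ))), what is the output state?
(0.2322 + 0.4222i)|0⟩ + (0.7678 - 0.4222i)|1⟩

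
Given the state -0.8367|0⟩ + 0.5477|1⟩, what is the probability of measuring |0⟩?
0.7001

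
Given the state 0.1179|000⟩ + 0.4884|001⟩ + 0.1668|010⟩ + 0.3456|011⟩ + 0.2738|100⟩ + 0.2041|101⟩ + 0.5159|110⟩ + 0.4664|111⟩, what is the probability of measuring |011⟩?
0.1194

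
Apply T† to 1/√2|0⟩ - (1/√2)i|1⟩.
1/√2|0⟩ + (-1/2 - (1/2)i)|1⟩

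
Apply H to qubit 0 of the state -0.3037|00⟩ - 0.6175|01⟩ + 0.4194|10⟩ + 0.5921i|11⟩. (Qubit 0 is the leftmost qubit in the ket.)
0.08181|00⟩ + (-0.4366 + 0.4187i)|01⟩ - 0.5113|10⟩ + (-0.4366 - 0.4187i)|11⟩

H on qubit 0 mixes each pair of kets that differ only in qubit 0: amplitudes (a, b) of (|…0…⟩, |…1…⟩) become ((a + b)/√2, (a − b)/√2). Kets absent from the input have amplitude 0.
(|00⟩, |10⟩): (a, b) = (-0.3037, 0.4194) → (0.08181, -0.5113)
(|01⟩, |11⟩): (a, b) = (-0.6175, 0.5921i) → ((-0.4366 + 0.4187i), (-0.4366 - 0.4187i))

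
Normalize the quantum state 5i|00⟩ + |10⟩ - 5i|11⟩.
0.7001i|00⟩ + 0.14|10⟩ - 0.7001i|11⟩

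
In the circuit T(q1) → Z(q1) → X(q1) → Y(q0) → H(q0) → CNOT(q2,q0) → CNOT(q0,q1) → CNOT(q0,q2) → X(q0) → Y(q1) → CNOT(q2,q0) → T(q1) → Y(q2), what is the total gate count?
13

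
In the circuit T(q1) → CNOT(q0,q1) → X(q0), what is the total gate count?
3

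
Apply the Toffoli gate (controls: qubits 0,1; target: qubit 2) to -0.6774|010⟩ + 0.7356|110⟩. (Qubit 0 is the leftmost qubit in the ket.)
-0.6774|010⟩ + 0.7356|111⟩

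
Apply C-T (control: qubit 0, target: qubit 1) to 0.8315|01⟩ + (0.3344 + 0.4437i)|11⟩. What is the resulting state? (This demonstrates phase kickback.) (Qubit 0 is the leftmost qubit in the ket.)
0.8315|01⟩ + (-0.07729 + 0.5502i)|11⟩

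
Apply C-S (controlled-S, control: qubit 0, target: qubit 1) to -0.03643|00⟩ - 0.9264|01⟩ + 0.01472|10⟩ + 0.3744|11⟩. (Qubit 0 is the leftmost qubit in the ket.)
-0.03643|00⟩ - 0.9264|01⟩ + 0.01472|10⟩ + 0.3744i|11⟩

C-S leaves the control-|0⟩ kets |00⟩, |01⟩ unchanged and applies S to qubit 1 on the control-|1⟩ pair (|10⟩, |11⟩).
S = [[1, 0], [0, i]].
With a = amp(|10⟩) = 0.01472 and b = amp(|11⟩) = 0.3744:
new amp(|10⟩) = (1)·a = 0.01472
new amp(|11⟩) = (i)·b = 0.3744i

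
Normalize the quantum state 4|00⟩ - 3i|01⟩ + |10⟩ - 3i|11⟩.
0.6761|00⟩ - 0.5071i|01⟩ + 0.169|10⟩ - 0.5071i|11⟩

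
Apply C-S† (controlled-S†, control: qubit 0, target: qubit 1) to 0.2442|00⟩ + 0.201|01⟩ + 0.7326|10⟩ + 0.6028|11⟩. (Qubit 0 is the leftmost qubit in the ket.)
0.2442|00⟩ + 0.201|01⟩ + 0.7326|10⟩ - 0.6028i|11⟩

C-S† leaves the control-|0⟩ kets |00⟩, |01⟩ unchanged and applies S† to qubit 1 on the control-|1⟩ pair (|10⟩, |11⟩).
S† = [[1, 0], [0, -i]].
With a = amp(|10⟩) = 0.7326 and b = amp(|11⟩) = 0.6028:
new amp(|10⟩) = (1)·a = 0.7326
new amp(|11⟩) = (-i)·b = -0.6028i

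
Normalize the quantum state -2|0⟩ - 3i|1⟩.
-0.5547|0⟩ - 0.8321i|1⟩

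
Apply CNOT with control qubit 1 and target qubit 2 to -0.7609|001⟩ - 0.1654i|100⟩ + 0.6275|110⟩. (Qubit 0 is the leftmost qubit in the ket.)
-0.7609|001⟩ - 0.1654i|100⟩ + 0.6275|111⟩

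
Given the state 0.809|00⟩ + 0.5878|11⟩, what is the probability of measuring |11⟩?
0.3455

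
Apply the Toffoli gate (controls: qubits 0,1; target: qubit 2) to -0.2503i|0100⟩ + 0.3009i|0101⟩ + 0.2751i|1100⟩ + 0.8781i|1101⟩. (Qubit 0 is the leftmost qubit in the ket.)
-0.2503i|0100⟩ + 0.3009i|0101⟩ + 0.2751i|1110⟩ + 0.8781i|1111⟩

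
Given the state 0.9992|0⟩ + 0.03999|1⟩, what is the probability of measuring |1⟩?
0.001599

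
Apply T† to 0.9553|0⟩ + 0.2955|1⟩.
0.9553|0⟩ + (0.209 - 0.209i)|1⟩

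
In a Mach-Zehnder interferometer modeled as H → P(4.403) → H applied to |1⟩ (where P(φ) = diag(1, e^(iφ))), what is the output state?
(0.6522 + 0.4763i)|0⟩ + (0.3478 - 0.4763i)|1⟩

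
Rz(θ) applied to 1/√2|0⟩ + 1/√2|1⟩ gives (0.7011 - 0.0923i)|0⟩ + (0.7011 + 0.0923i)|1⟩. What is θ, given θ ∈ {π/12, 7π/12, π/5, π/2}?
π/12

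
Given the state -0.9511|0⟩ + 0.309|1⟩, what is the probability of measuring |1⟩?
0.09548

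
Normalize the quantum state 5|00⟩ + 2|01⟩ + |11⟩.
0.9129|00⟩ + 0.3651|01⟩ + 0.1826|11⟩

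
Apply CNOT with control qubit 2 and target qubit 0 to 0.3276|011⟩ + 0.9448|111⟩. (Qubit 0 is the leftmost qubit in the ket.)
0.9448|011⟩ + 0.3276|111⟩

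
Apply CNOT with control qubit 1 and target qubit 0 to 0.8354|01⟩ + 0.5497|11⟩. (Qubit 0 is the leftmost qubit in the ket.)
0.5497|01⟩ + 0.8354|11⟩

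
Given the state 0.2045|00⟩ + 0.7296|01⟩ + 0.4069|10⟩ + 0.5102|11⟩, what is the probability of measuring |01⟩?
0.5323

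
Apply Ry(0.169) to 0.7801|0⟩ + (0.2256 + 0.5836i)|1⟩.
(0.7583 - 0.04926i)|0⟩ + (0.2906 + 0.5815i)|1⟩

Ry(0.169) = [[cos(θ/2), −sin(θ/2)], [sin(θ/2), cos(θ/2)]]; θ = 0.169, cos(θ/2) ≈ 0.996432, sin(θ/2) ≈ 0.0843995.
With a = amp(|0⟩) = 0.7801 and b = amp(|1⟩) = (0.2256 + 0.5836i):
new amp(|0⟩) = (0.996432)·a + (-0.0843995)·b = (0.7583 - 0.04926i)
new amp(|1⟩) = (0.0843995)·a + (0.996432)·b = (0.2906 + 0.5815i)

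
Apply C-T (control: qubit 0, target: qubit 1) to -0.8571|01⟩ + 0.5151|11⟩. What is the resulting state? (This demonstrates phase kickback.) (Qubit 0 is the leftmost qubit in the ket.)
-0.8571|01⟩ + (0.3642 + 0.3642i)|11⟩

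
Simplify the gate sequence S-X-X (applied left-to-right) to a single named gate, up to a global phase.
S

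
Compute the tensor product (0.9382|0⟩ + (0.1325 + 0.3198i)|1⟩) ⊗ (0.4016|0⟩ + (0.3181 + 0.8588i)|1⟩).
0.3768|00⟩ + (0.2984 + 0.8057i)|01⟩ + (0.05321 + 0.1284i)|10⟩ + (-0.2325 + 0.2155i)|11⟩

amp(|b₁b₂…⟩) = product of the factor amplitudes for bits b₁, b₂, …; only kets whose every factor amplitude is nonzero survive.
|00⟩: (0.9382)(0.4016) = 0.3768
|01⟩: (0.9382)(0.3181 + 0.8588i) = (0.2984 + 0.8057i)
|10⟩: (0.1325 + 0.3198i)(0.4016) = (0.05321 + 0.1284i)
|11⟩: (0.1325 + 0.3198i)(0.3181 + 0.8588i) = (-0.2325 + 0.2155i)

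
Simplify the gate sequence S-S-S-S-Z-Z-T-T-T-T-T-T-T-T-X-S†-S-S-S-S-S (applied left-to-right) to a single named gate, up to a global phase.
X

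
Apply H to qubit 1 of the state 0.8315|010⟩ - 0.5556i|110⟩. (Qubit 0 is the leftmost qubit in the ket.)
0.588|000⟩ - 0.588|010⟩ - 0.3929i|100⟩ + 0.3929i|110⟩

H on qubit 1 mixes each pair of kets that differ only in qubit 1: amplitudes (a, b) of (|…0…⟩, |…1…⟩) become ((a + b)/√2, (a − b)/√2). Kets absent from the input have amplitude 0.
(|000⟩, |010⟩): (a, b) = (0, 0.8315) → (0.588, -0.588)
(|100⟩, |110⟩): (a, b) = (0, -0.5556i) → (-0.3929i, 0.3929i)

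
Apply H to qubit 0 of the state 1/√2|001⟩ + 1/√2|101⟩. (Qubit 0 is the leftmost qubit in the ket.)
|001⟩

H on qubit 0 mixes each pair of kets that differ only in qubit 0: amplitudes (a, b) of (|…0…⟩, |…1…⟩) become ((a + b)/√2, (a − b)/√2). Kets absent from the input have amplitude 0.
(|001⟩, |101⟩): (a, b) = (1/√2, 1/√2) → (1, 0)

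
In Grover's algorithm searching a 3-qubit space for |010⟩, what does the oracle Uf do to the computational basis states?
Uf|x⟩ = -|x⟩ if x = 010, else |x⟩ (phase flip on target)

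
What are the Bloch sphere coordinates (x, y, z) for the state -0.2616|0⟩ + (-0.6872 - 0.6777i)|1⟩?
(0.3595, 0.3546, -0.8631)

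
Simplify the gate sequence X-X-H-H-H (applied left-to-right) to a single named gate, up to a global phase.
H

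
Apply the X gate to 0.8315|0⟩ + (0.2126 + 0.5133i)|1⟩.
(0.2126 + 0.5133i)|0⟩ + 0.8315|1⟩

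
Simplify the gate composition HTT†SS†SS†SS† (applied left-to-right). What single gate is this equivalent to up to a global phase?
H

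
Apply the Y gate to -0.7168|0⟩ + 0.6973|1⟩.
-0.6973i|0⟩ - 0.7168i|1⟩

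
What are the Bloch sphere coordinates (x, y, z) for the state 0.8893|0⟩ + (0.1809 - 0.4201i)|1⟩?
(0.3217, -0.7472, 0.5816)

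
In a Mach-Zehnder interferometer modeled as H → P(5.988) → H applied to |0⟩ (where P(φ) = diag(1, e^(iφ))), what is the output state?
(0.9784 - 0.1455i)|0⟩ + (0.02163 + 0.1455i)|1⟩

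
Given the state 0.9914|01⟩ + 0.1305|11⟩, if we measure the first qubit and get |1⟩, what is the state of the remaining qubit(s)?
|1⟩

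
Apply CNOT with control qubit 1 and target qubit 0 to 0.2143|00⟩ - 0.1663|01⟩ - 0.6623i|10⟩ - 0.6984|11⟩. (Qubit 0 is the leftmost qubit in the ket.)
0.2143|00⟩ - 0.6984|01⟩ - 0.6623i|10⟩ - 0.1663|11⟩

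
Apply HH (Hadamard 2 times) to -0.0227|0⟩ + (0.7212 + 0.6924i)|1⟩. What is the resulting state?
-0.0227|0⟩ + (0.7212 + 0.6924i)|1⟩

H² = I, so an even number of Hadamards cancels: H^2 = I and the state is unchanged.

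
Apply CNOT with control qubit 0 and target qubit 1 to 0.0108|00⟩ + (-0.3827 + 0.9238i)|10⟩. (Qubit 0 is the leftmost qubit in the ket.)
0.0108|00⟩ + (-0.3827 + 0.9238i)|11⟩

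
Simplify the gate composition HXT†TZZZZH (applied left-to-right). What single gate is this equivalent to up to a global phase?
Z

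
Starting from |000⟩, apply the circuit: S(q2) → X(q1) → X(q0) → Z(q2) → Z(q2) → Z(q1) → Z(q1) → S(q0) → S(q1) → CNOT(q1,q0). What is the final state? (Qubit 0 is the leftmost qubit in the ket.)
-|010⟩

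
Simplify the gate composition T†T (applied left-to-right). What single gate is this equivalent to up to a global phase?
I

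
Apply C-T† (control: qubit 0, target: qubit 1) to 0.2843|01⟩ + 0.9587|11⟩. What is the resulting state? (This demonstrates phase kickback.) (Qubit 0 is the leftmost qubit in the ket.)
0.2843|01⟩ + (0.6779 - 0.6779i)|11⟩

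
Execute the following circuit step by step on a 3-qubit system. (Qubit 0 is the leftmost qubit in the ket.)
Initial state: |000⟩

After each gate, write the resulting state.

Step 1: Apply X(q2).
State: |001⟩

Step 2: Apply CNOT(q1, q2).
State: |001⟩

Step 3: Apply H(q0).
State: 1/√2|001⟩ + 1/√2|101⟩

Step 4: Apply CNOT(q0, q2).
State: 1/√2|001⟩ + 1/√2|100⟩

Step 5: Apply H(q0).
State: 1/2|000⟩ + 1/2|001⟩ - 1/2|100⟩ + 1/2|101⟩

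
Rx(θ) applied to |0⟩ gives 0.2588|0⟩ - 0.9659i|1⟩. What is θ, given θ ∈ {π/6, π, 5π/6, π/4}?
5π/6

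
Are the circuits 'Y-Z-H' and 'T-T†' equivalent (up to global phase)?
No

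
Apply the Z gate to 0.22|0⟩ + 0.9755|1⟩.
0.22|0⟩ - 0.9755|1⟩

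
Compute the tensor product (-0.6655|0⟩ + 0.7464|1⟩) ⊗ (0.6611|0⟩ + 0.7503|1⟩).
-0.44|00⟩ - 0.4993|01⟩ + 0.4934|10⟩ + 0.56|11⟩

amp(|b₁b₂…⟩) = product of the factor amplitudes for bits b₁, b₂, …; only kets whose every factor amplitude is nonzero survive.
|00⟩: (-0.6655)(0.6611) = -0.44
|01⟩: (-0.6655)(0.7503) = -0.4993
|10⟩: (0.7464)(0.6611) = 0.4934
|11⟩: (0.7464)(0.7503) = 0.56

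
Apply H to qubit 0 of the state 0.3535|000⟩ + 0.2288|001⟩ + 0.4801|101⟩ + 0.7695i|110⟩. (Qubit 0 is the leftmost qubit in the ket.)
0.25|000⟩ + 0.5013|001⟩ + 0.5441i|010⟩ + 0.25|100⟩ - 0.1777|101⟩ - 0.5441i|110⟩

H on qubit 0 mixes each pair of kets that differ only in qubit 0: amplitudes (a, b) of (|…0…⟩, |…1…⟩) become ((a + b)/√2, (a − b)/√2). Kets absent from the input have amplitude 0.
(|000⟩, |100⟩): (a, b) = (0.3535, 0) → (0.25, 0.25)
(|001⟩, |101⟩): (a, b) = (0.2288, 0.4801) → (0.5013, -0.1777)
(|010⟩, |110⟩): (a, b) = (0, 0.7695i) → (0.5441i, -0.5441i)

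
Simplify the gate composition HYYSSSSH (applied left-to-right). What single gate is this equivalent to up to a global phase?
I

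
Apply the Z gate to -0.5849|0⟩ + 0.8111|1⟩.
-0.5849|0⟩ - 0.8111|1⟩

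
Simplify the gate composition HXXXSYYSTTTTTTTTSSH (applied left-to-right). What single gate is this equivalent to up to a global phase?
Z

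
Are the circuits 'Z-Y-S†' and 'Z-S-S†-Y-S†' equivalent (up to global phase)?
Yes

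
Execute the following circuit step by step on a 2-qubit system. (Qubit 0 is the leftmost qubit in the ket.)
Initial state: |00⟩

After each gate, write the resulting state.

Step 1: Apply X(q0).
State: |10⟩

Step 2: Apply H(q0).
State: 1/√2|00⟩ - 1/√2|10⟩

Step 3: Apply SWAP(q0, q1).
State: 1/√2|00⟩ - 1/√2|01⟩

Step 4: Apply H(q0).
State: 1/2|00⟩ - 1/2|01⟩ + 1/2|10⟩ - 1/2|11⟩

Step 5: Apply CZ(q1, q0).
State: 1/2|00⟩ - 1/2|01⟩ + 1/2|10⟩ + 1/2|11⟩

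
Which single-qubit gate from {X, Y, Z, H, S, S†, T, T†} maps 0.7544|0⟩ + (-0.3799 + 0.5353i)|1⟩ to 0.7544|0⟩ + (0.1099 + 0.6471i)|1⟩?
T†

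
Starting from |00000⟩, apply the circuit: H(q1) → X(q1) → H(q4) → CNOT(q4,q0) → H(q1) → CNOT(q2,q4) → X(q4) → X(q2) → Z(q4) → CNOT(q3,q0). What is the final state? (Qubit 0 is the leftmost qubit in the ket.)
-1/√2|00101⟩ + 1/√2|10100⟩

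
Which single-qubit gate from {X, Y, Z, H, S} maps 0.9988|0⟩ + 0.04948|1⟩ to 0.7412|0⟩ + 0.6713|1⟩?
H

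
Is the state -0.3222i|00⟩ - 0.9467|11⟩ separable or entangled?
Entangled

Writing the state as a|00⟩ + b|01⟩ + c|10⟩ + d|11⟩, it is a product state iff ad − bc = 0.
Here (a, b, c, d) = (-0.3222i, 0, 0, -0.9467): ad − bc = (-0.3222i)(-0.9467) − (0)(0) = 0.305i ≠ 0, so the state is entangled.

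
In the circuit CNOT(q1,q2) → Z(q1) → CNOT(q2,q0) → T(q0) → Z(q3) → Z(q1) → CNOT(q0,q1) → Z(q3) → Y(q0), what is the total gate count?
9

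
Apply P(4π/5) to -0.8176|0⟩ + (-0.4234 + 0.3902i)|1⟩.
-0.8176|0⟩ + (0.1132 - 0.5645i)|1⟩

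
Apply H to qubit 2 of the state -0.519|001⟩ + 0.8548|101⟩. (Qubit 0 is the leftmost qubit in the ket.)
-0.367|000⟩ + 0.367|001⟩ + 0.6044|100⟩ - 0.6044|101⟩

H on qubit 2 mixes each pair of kets that differ only in qubit 2: amplitudes (a, b) of (|…0…⟩, |…1…⟩) become ((a + b)/√2, (a − b)/√2). Kets absent from the input have amplitude 0.
(|000⟩, |001⟩): (a, b) = (0, -0.519) → (-0.367, 0.367)
(|100⟩, |101⟩): (a, b) = (0, 0.8548) → (0.6044, -0.6044)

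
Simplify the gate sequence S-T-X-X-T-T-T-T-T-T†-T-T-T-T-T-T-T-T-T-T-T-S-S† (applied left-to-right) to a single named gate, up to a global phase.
S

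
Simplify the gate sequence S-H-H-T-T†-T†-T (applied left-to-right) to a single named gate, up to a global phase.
S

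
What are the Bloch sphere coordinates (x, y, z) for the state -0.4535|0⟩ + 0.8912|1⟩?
(-0.8083, 0, -0.5886)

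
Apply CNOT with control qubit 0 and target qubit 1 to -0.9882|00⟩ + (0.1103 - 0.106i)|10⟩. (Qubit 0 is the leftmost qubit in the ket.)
-0.9882|00⟩ + (0.1103 - 0.106i)|11⟩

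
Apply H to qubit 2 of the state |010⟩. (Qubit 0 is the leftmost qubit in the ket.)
1/√2|010⟩ + 1/√2|011⟩

H on qubit 2 mixes each pair of kets that differ only in qubit 2: amplitudes (a, b) of (|…0…⟩, |…1…⟩) become ((a + b)/√2, (a − b)/√2). Kets absent from the input have amplitude 0.
(|010⟩, |011⟩): (a, b) = (1, 0) → (1/√2, 1/√2)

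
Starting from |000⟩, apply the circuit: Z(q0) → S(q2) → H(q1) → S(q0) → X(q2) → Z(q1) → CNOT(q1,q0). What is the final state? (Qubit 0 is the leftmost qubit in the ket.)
1/√2|001⟩ - 1/√2|111⟩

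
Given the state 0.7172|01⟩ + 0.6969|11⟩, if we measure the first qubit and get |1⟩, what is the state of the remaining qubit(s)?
|1⟩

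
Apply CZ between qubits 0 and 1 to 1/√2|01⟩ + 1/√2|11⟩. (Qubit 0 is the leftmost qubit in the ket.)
1/√2|01⟩ - 1/√2|11⟩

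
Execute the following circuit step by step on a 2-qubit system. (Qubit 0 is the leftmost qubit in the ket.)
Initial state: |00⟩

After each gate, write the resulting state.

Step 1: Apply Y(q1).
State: i|01⟩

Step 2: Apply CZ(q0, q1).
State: i|01⟩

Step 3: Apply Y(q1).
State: |00⟩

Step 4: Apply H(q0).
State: 1/√2|00⟩ + 1/√2|10⟩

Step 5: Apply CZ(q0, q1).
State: 1/√2|00⟩ + 1/√2|10⟩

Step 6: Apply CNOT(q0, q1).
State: 1/√2|00⟩ + 1/√2|11⟩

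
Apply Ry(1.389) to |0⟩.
0.7684|0⟩ + 0.64|1⟩

Ry(1.389) = [[cos(θ/2), −sin(θ/2)], [sin(θ/2), cos(θ/2)]]; θ = 1.389, cos(θ/2) ≈ 0.768374, sin(θ/2) ≈ 0.640001.
With a = amp(|0⟩) = 1 and b = amp(|1⟩) = 0:
new amp(|0⟩) = (0.768374)·a + (-0.640001)·b = 0.7684
new amp(|1⟩) = (0.640001)·a + (0.768374)·b = 0.64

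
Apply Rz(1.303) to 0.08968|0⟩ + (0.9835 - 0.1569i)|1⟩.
(0.07131 - 0.05438i)|0⟩ + (0.8772 + 0.4716i)|1⟩

Rz(1.303) = [[e^(−iθ/2), 0], [0, e^(iθ/2)]] with e^(±iθ/2) = cos(θ/2) ± i·sin(θ/2); θ = 1.303, cos(θ/2) ≈ 0.795175, sin(θ/2) ≈ 0.60638.
With a = amp(|0⟩) = 0.08968 and b = amp(|1⟩) = (0.9835 - 0.1569i):
new amp(|0⟩) = (0.795175 - 0.60638i)·a = (0.07131 - 0.05438i)
new amp(|1⟩) = (0.795175 + 0.60638i)·b = (0.8772 + 0.4716i)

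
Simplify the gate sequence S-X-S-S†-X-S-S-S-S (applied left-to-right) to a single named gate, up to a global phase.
S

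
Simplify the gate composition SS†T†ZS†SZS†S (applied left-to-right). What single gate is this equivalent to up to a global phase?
T†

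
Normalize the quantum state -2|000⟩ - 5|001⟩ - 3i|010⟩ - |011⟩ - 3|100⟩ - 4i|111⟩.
-0.25|000⟩ - 0.625|001⟩ - 0.375i|010⟩ - 0.125|011⟩ - 0.375|100⟩ - (1/2)i|111⟩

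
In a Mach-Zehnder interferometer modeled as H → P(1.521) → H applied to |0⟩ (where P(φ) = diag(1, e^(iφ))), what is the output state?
(0.5249 + 0.4994i)|0⟩ + (0.4751 - 0.4994i)|1⟩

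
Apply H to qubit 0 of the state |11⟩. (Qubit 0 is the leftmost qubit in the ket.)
1/√2|01⟩ - 1/√2|11⟩

H on qubit 0 mixes each pair of kets that differ only in qubit 0: amplitudes (a, b) of (|…0…⟩, |…1…⟩) become ((a + b)/√2, (a − b)/√2). Kets absent from the input have amplitude 0.
(|01⟩, |11⟩): (a, b) = (0, 1) → (1/√2, -1/√2)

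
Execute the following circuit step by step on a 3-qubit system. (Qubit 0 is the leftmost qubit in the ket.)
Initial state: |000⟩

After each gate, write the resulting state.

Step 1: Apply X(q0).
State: |100⟩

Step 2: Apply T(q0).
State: (1/√2 + (1/√2)i)|100⟩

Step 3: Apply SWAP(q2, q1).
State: (1/√2 + (1/√2)i)|100⟩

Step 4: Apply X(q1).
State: (1/√2 + (1/√2)i)|110⟩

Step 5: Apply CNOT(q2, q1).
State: (1/√2 + (1/√2)i)|110⟩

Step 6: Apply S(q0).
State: (-1/√2 + (1/√2)i)|110⟩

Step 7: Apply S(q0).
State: (-1/√2 - (1/√2)i)|110⟩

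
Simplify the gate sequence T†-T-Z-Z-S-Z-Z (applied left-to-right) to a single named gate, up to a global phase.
S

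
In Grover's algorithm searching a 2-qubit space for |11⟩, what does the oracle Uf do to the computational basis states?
Uf|x⟩ = -|x⟩ if x = 11, else |x⟩ (phase flip on target)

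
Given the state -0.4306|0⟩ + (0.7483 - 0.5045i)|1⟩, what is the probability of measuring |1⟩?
0.8145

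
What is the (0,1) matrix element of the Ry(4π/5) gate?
-0.9511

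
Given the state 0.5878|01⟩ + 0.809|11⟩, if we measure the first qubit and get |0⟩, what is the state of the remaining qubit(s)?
|1⟩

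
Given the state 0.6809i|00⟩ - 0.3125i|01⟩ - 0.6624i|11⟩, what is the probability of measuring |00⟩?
0.4636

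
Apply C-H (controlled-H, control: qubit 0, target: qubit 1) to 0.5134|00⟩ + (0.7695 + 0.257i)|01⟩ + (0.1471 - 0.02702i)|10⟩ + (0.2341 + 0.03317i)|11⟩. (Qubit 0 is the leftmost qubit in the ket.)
0.5134|00⟩ + (0.7695 + 0.257i)|01⟩ + (0.2695 + 0.004349i)|10⟩ + (-0.06152 - 0.04256i)|11⟩

C-H leaves the control-|0⟩ kets |00⟩, |01⟩ unchanged and applies H to qubit 1 on the control-|1⟩ pair (|10⟩, |11⟩).
H = [[1/√2, 1/√2], [1/√2, -1/√2]].
With a = amp(|10⟩) = (0.1471 - 0.02702i) and b = amp(|11⟩) = (0.2341 + 0.03317i):
new amp(|10⟩) = (1/√2)·a + (1/√2)·b = (0.2695 + 0.004349i)
new amp(|11⟩) = (1/√2)·a + (-1/√2)·b = (-0.06152 - 0.04256i)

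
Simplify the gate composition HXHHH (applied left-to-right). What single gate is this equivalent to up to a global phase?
Z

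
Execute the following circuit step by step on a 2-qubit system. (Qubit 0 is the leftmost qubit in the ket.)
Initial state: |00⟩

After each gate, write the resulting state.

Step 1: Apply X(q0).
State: |10⟩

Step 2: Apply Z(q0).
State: -|10⟩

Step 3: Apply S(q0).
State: -i|10⟩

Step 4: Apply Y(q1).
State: |11⟩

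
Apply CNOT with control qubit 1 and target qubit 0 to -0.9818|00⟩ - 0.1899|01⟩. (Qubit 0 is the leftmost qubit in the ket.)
-0.9818|00⟩ - 0.1899|11⟩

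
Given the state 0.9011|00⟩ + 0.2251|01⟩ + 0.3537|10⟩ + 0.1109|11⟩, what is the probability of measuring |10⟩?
0.1251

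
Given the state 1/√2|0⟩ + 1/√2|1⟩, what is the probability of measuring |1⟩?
1/2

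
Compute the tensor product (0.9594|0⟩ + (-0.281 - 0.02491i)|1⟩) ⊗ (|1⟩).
0.9594|01⟩ + (-0.281 - 0.02491i)|11⟩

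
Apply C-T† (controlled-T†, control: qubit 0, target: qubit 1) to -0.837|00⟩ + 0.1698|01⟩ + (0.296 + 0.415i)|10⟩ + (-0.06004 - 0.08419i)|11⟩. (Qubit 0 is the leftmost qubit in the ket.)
-0.837|00⟩ + 0.1698|01⟩ + (0.296 + 0.415i)|10⟩ + (-0.102 - 0.01708i)|11⟩

C-T† leaves the control-|0⟩ kets |00⟩, |01⟩ unchanged and applies T† to qubit 1 on the control-|1⟩ pair (|10⟩, |11⟩).
T† = [[1, 0], [0, (1/√2 - (1/√2)i)]].
With a = amp(|10⟩) = (0.296 + 0.415i) and b = amp(|11⟩) = (-0.06004 - 0.08419i):
new amp(|10⟩) = (1)·a = (0.296 + 0.415i)
new amp(|11⟩) = (1/√2 - (1/√2)i)·b = (-0.102 - 0.01708i)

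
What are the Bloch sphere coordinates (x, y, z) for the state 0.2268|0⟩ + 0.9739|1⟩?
(0.4418, 0, -0.897)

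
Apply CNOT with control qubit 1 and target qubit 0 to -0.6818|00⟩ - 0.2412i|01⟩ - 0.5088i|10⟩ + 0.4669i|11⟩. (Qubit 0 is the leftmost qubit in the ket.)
-0.6818|00⟩ + 0.4669i|01⟩ - 0.5088i|10⟩ - 0.2412i|11⟩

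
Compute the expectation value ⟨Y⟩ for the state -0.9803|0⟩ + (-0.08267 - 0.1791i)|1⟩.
0.3511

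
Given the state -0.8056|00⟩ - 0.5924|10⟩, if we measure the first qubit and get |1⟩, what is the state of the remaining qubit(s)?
-|0⟩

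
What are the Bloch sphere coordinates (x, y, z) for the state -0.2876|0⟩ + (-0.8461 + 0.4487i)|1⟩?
(0.4867, -0.2581, -0.8345)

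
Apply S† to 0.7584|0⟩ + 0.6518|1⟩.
0.7584|0⟩ - 0.6518i|1⟩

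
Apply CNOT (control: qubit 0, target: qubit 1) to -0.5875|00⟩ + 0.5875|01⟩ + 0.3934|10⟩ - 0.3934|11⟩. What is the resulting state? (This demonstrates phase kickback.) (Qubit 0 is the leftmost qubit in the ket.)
-0.5875|00⟩ + 0.5875|01⟩ - 0.3934|10⟩ + 0.3934|11⟩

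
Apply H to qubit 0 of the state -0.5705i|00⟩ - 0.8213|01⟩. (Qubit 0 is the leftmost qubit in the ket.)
-0.4034i|00⟩ - 0.5807|01⟩ - 0.4034i|10⟩ - 0.5807|11⟩

H on qubit 0 mixes each pair of kets that differ only in qubit 0: amplitudes (a, b) of (|…0…⟩, |…1…⟩) become ((a + b)/√2, (a − b)/√2). Kets absent from the input have amplitude 0.
(|00⟩, |10⟩): (a, b) = (-0.5705i, 0) → (-0.4034i, -0.4034i)
(|01⟩, |11⟩): (a, b) = (-0.8213, 0) → (-0.5807, -0.5807)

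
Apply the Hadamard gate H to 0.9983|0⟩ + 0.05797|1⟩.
0.7469|0⟩ + 0.6649|1⟩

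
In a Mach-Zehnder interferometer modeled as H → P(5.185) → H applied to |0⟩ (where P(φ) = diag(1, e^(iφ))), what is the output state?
(0.7276 - 0.4452i)|0⟩ + (0.2724 + 0.4452i)|1⟩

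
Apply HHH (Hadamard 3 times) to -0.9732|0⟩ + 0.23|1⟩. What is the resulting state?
-0.5255|0⟩ - 0.8508|1⟩

H² = I, so H^3 = H: a single Hadamard. With (a, b) = (-0.9732, 0.23), H gives ((a + b)/√2, (a − b)/√2) = (-0.5255, -0.8508).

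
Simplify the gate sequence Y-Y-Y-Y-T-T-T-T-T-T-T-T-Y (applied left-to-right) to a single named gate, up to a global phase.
Y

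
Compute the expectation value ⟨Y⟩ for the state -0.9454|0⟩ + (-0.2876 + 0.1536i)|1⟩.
-0.2904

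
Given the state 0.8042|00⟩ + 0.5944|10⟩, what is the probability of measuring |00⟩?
0.6467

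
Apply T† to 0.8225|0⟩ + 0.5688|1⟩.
0.8225|0⟩ + (0.4022 - 0.4022i)|1⟩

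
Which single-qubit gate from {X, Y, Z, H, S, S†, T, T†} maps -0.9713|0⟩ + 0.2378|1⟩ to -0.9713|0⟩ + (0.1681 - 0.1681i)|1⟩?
T†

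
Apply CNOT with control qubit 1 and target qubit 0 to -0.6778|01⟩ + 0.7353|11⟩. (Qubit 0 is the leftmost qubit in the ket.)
0.7353|01⟩ - 0.6778|11⟩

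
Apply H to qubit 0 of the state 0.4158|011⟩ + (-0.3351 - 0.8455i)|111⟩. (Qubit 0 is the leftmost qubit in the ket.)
(0.05706 - 0.5979i)|011⟩ + (0.531 + 0.5979i)|111⟩

H on qubit 0 mixes each pair of kets that differ only in qubit 0: amplitudes (a, b) of (|…0…⟩, |…1…⟩) become ((a + b)/√2, (a − b)/√2). Kets absent from the input have amplitude 0.
(|011⟩, |111⟩): (a, b) = (0.4158, (-0.3351 - 0.8455i)) → ((0.05706 - 0.5979i), (0.531 + 0.5979i))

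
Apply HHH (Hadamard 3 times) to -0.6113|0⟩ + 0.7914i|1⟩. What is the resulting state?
(-0.4323 + 0.5596i)|0⟩ + (-0.4323 - 0.5596i)|1⟩

H² = I, so H^3 = H: a single Hadamard. With (a, b) = (-0.6113, 0.7914i), H gives ((a + b)/√2, (a − b)/√2) = ((-0.4323 + 0.5596i), (-0.4323 - 0.5596i)).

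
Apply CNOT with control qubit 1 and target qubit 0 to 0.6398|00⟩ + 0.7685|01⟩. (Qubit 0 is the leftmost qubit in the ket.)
0.6398|00⟩ + 0.7685|11⟩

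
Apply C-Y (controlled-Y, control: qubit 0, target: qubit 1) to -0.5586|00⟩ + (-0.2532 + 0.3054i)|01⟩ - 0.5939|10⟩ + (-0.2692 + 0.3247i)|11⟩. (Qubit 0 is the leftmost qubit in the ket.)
-0.5586|00⟩ + (-0.2532 + 0.3054i)|01⟩ + (0.3247 + 0.2692i)|10⟩ - 0.5939i|11⟩

C-Y leaves the control-|0⟩ kets |00⟩, |01⟩ unchanged and applies Y to qubit 1 on the control-|1⟩ pair (|10⟩, |11⟩).
Y = [[0, -i], [i, 0]].
With a = amp(|10⟩) = -0.5939 and b = amp(|11⟩) = (-0.2692 + 0.3247i):
new amp(|10⟩) = (-i)·b = (0.3247 + 0.2692i)
new amp(|11⟩) = (i)·a = -0.5939i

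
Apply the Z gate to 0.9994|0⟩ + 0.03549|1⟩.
0.9994|0⟩ - 0.03549|1⟩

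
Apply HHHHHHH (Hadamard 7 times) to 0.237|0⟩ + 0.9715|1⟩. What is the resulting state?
0.8545|0⟩ - 0.5194|1⟩

H² = I, so H^7 = H: a single Hadamard. With (a, b) = (0.237, 0.9715), H gives ((a + b)/√2, (a − b)/√2) = (0.8545, -0.5194).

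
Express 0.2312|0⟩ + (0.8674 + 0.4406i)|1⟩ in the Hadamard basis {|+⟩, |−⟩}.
(0.7768 + 0.3116i)|+⟩ + (-0.4499 - 0.3116i)|−⟩

With |ψ⟩ = α|0⟩ + β|1⟩, the Hadamard-basis coefficients are ⟨+|ψ⟩ = (α + β)/√2 and ⟨−|ψ⟩ = (α − β)/√2.
Here α = 0.2312, β = (0.8674 + 0.4406i): (α + β)/√2 = (0.7768 + 0.3116i), (α − β)/√2 = (-0.4499 - 0.3116i).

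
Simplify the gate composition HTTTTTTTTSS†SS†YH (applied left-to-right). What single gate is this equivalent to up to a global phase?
Y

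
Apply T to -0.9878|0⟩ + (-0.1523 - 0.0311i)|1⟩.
-0.9878|0⟩ + (-0.0857 - 0.1297i)|1⟩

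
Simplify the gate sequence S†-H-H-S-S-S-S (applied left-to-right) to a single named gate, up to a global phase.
S†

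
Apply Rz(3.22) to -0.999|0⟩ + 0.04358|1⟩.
(0.03915 + 0.9982i)|0⟩ + (-0.001708 + 0.04355i)|1⟩

Rz(3.22) = [[e^(−iθ/2), 0], [0, e^(iθ/2)]] with e^(±iθ/2) = cos(θ/2) ± i·sin(θ/2); θ = 3.22, cos(θ/2) ≈ -0.0391936, sin(θ/2) ≈ 0.999232.
With a = amp(|0⟩) = -0.999 and b = amp(|1⟩) = 0.04358:
new amp(|0⟩) = (-0.0391936 - 0.999232i)·a = (0.03915 + 0.9982i)
new amp(|1⟩) = (-0.0391936 + 0.999232i)·b = (-0.001708 + 0.04355i)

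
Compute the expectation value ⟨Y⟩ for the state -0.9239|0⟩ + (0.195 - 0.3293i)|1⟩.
0.6085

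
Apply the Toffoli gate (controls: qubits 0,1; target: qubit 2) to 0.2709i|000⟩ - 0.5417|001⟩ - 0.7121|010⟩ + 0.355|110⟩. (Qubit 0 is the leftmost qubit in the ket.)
0.2709i|000⟩ - 0.5417|001⟩ - 0.7121|010⟩ + 0.355|111⟩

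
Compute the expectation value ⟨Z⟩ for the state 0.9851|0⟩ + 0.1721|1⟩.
0.9408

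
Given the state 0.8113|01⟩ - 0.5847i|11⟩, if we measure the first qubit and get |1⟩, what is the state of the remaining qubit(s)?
-i|1⟩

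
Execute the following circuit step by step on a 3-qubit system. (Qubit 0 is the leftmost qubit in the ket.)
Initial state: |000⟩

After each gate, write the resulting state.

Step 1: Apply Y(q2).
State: i|001⟩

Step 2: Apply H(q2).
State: (1/√2)i|000⟩ - (1/√2)i|001⟩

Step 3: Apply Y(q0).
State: -1/√2|100⟩ + 1/√2|101⟩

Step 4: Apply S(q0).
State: -(1/√2)i|100⟩ + (1/√2)i|101⟩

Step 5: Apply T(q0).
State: (1/2 - (1/2)i)|100⟩ + (-1/2 + (1/2)i)|101⟩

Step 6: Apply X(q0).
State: (1/2 - (1/2)i)|000⟩ + (-1/2 + (1/2)i)|001⟩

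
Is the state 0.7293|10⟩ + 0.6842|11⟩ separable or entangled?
Separable

Writing the state as a|00⟩ + b|01⟩ + c|10⟩ + d|11⟩, it is a product state iff ad − bc = 0.
Here (a, b, c, d) = (0, 0, 0.7293, 0.6842): ad − bc = (0)(0.6842) − (0)(0.7293) = 0, so the state is separable.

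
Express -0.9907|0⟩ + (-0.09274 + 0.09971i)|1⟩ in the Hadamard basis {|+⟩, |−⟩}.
(-0.7661 + 0.07051i)|+⟩ + (-0.635 - 0.07051i)|−⟩

With |ψ⟩ = α|0⟩ + β|1⟩, the Hadamard-basis coefficients are ⟨+|ψ⟩ = (α + β)/√2 and ⟨−|ψ⟩ = (α − β)/√2.
Here α = -0.9907, β = (-0.09274 + 0.09971i): (α + β)/√2 = (-0.7661 + 0.07051i), (α − β)/√2 = (-0.635 - 0.07051i).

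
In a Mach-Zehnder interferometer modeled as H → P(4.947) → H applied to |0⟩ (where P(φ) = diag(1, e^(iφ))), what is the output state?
(0.6162 - 0.4863i)|0⟩ + (0.3838 + 0.4863i)|1⟩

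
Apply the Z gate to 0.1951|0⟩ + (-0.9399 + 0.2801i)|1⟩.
0.1951|0⟩ + (0.9399 - 0.2801i)|1⟩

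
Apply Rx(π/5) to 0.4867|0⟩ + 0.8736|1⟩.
(0.4629 - 0.27i)|0⟩ + (0.8308 - 0.1504i)|1⟩

Rx(π/5) = [[cos(θ/2), −i·sin(θ/2)], [−i·sin(θ/2), cos(θ/2)]]; θ = π/5, cos(θ/2) ≈ 0.951057, sin(θ/2) ≈ 0.309017.
With a = amp(|0⟩) = 0.4867 and b = amp(|1⟩) = 0.8736:
new amp(|0⟩) = (0.951057)·a + (-0.309017i)·b = (0.4629 - 0.27i)
new amp(|1⟩) = (-0.309017i)·a + (0.951057)·b = (0.8308 - 0.1504i)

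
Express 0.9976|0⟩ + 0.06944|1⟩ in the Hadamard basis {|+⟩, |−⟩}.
0.7545|+⟩ + 0.6563|−⟩

With |ψ⟩ = α|0⟩ + β|1⟩, the Hadamard-basis coefficients are ⟨+|ψ⟩ = (α + β)/√2 and ⟨−|ψ⟩ = (α − β)/√2.
Here α = 0.9976, β = 0.06944: (α + β)/√2 = 0.7545, (α − β)/√2 = 0.6563.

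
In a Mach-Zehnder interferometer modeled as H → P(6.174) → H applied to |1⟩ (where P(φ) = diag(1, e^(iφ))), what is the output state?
(0.002977 + 0.05448i)|0⟩ + (0.997 - 0.05448i)|1⟩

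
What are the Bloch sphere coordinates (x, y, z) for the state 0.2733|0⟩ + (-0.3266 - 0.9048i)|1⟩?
(-0.1785, -0.4946, -0.8506)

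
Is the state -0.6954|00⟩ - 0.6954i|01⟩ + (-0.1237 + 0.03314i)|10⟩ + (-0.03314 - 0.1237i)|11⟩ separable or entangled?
Separable

Writing the state as a|00⟩ + b|01⟩ + c|10⟩ + d|11⟩, it is a product state iff ad − bc = 0.
Here (a, b, c, d) = (-0.6954, -0.6954i, (-0.1237 + 0.03314i), (-0.03314 - 0.1237i)): ad − bc = (-0.6954)(-0.03314 - 0.1237i) − (-0.6954i)(-0.1237 + 0.03314i) = 0, so the state is separable.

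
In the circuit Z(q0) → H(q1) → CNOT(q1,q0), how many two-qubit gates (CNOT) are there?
1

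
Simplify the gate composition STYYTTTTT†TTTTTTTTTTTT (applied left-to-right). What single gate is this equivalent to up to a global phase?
S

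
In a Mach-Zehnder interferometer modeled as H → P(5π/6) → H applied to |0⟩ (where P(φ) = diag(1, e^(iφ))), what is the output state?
(0.06699 + 0.25i)|0⟩ + (0.933 - 0.25i)|1⟩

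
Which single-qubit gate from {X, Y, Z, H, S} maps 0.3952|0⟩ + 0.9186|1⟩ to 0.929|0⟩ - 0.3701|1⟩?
H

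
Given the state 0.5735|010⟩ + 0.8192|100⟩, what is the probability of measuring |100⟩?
0.6711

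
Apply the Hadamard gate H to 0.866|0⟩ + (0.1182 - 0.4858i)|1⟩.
(0.6959 - 0.3435i)|0⟩ + (0.5288 + 0.3435i)|1⟩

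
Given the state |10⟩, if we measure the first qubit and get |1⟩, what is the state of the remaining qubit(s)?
|0⟩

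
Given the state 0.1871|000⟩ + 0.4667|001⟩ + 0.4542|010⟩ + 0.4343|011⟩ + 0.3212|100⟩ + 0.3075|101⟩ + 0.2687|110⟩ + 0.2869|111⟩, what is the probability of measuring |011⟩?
0.1886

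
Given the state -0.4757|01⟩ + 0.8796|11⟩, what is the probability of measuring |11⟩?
0.7737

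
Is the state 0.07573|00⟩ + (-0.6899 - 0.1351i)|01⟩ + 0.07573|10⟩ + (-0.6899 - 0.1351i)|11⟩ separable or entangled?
Separable

Writing the state as a|00⟩ + b|01⟩ + c|10⟩ + d|11⟩, it is a product state iff ad − bc = 0.
Here (a, b, c, d) = (0.07573, (-0.6899 - 0.1351i), 0.07573, (-0.6899 - 0.1351i)): ad − bc = (0.07573)(-0.6899 - 0.1351i) − (-0.6899 - 0.1351i)(0.07573) = 0, so the state is separable.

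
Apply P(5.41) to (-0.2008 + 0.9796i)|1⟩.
(0.6218 + 0.7832i)|1⟩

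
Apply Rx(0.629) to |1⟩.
-0.3093i|0⟩ + 0.951|1⟩

Rx(0.629) = [[cos(θ/2), −i·sin(θ/2)], [−i·sin(θ/2), cos(θ/2)]]; θ = 0.629, cos(θ/2) ≈ 0.950951, sin(θ/2) ≈ 0.309341.
With a = amp(|0⟩) = 0 and b = amp(|1⟩) = 1:
new amp(|0⟩) = (0.950951)·a + (-0.309341i)·b = -0.3093i
new amp(|1⟩) = (-0.309341i)·a + (0.950951)·b = 0.951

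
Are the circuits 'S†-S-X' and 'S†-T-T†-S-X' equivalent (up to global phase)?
Yes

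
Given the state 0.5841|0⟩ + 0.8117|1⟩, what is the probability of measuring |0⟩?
0.3412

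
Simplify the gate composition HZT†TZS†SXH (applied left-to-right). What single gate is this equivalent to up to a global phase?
Z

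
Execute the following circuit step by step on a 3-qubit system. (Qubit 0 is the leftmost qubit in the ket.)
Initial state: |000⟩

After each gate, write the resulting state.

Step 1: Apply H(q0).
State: 1/√2|000⟩ + 1/√2|100⟩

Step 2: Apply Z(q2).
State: 1/√2|000⟩ + 1/√2|100⟩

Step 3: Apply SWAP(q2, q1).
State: 1/√2|000⟩ + 1/√2|100⟩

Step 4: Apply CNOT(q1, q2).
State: 1/√2|000⟩ + 1/√2|100⟩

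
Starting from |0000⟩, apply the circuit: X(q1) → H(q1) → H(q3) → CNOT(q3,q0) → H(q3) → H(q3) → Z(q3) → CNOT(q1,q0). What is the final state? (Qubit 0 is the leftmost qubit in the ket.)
1/2|0000⟩ + 1/2|0101⟩ - 1/2|1001⟩ - 1/2|1100⟩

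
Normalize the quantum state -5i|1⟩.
-i|1⟩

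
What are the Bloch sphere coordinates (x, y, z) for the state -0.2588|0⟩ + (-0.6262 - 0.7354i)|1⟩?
(0.3241, 0.3806, -0.866)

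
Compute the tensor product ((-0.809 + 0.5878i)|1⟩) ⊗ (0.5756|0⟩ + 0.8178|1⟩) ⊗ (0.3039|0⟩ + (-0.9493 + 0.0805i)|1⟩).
(-0.1415 + 0.1028i)|100⟩ + (0.4148 - 0.3587i)|101⟩ + (-0.2011 + 0.1461i)|110⟩ + (0.5894 - 0.5096i)|111⟩

amp(|b₁b₂…⟩) = product of the factor amplitudes for bits b₁, b₂, …; only kets whose every factor amplitude is nonzero survive.
|100⟩: (-0.809 + 0.5878i)(0.5756)(0.3039) = (-0.1415 + 0.1028i)
|101⟩: (-0.809 + 0.5878i)(0.5756)(-0.9493 + 0.0805i) = (0.4148 - 0.3587i)
|110⟩: (-0.809 + 0.5878i)(0.8178)(0.3039) = (-0.2011 + 0.1461i)
|111⟩: (-0.809 + 0.5878i)(0.8178)(-0.9493 + 0.0805i) = (0.5894 - 0.5096i)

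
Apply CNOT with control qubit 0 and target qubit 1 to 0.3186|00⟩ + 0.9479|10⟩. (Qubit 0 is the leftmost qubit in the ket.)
0.3186|00⟩ + 0.9479|11⟩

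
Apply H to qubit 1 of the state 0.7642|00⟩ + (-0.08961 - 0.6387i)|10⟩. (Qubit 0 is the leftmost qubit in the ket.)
0.5404|00⟩ + 0.5404|01⟩ + (-0.06336 - 0.4516i)|10⟩ + (-0.06336 - 0.4516i)|11⟩

H on qubit 1 mixes each pair of kets that differ only in qubit 1: amplitudes (a, b) of (|…0…⟩, |…1…⟩) become ((a + b)/√2, (a − b)/√2). Kets absent from the input have amplitude 0.
(|00⟩, |01⟩): (a, b) = (0.7642, 0) → (0.5404, 0.5404)
(|10⟩, |11⟩): (a, b) = ((-0.08961 - 0.6387i), 0) → ((-0.06336 - 0.4516i), (-0.06336 - 0.4516i))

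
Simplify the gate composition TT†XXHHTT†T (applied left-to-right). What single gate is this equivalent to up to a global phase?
T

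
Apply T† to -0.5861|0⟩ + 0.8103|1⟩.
-0.5861|0⟩ + (0.573 - 0.573i)|1⟩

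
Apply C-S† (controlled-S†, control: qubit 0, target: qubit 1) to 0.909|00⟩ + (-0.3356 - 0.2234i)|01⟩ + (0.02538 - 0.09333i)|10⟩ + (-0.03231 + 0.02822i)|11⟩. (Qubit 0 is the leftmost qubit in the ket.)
0.909|00⟩ + (-0.3356 - 0.2234i)|01⟩ + (0.02538 - 0.09333i)|10⟩ + (0.02822 + 0.03231i)|11⟩

C-S† leaves the control-|0⟩ kets |00⟩, |01⟩ unchanged and applies S† to qubit 1 on the control-|1⟩ pair (|10⟩, |11⟩).
S† = [[1, 0], [0, -i]].
With a = amp(|10⟩) = (0.02538 - 0.09333i) and b = amp(|11⟩) = (-0.03231 + 0.02822i):
new amp(|10⟩) = (1)·a = (0.02538 - 0.09333i)
new amp(|11⟩) = (-i)·b = (0.02822 + 0.03231i)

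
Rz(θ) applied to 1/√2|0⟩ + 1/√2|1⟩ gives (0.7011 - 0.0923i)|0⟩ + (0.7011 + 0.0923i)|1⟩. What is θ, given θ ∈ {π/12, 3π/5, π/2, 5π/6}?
π/12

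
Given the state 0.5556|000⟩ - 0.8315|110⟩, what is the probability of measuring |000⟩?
0.3087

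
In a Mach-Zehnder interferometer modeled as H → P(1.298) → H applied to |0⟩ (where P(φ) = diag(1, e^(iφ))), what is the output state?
(0.6347 + 0.4815i)|0⟩ + (0.3653 - 0.4815i)|1⟩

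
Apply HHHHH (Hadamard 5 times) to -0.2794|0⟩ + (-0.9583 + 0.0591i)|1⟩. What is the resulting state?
(-0.8752 + 0.04179i)|0⟩ + (0.4801 - 0.04179i)|1⟩

H² = I, so H^5 = H: a single Hadamard. With (a, b) = (-0.2794, (-0.9583 + 0.0591i)), H gives ((a + b)/√2, (a − b)/√2) = ((-0.8752 + 0.04179i), (0.4801 - 0.04179i)).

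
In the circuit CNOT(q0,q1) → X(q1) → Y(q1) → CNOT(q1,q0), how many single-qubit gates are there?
2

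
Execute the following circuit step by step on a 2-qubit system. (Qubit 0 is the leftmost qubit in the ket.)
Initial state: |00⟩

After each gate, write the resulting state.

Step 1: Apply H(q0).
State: 1/√2|00⟩ + 1/√2|10⟩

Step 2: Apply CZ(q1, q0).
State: 1/√2|00⟩ + 1/√2|10⟩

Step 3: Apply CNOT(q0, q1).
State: 1/√2|00⟩ + 1/√2|11⟩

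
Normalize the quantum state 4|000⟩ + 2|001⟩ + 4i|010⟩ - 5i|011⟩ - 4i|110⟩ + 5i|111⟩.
0.3961|000⟩ + 0.198|001⟩ + 0.3961i|010⟩ - 0.4951i|011⟩ - 0.3961i|110⟩ + 0.4951i|111⟩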